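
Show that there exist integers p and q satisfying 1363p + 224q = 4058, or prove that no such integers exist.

1363 and 224 are coprime, so 1363p + 224q ranges over all of ℤ.
Euclidean algorithm: 1363 = 6·224 + 19, 224 = 11·19 + 15, 19 = 1·15 + 4, 15 = 3·4 + 3, 4 = 1·3 + 1, 3 = 3·1 + 0.
Unwinding: 1 = 4 − 1·3 = 4 − (15 − 3·4) = −15 + 4·4 = −15 + 4·(19 − 1·15) = 4·19 − 5·15 = 4·19 − 5·(224 − 11·19) = −5·224 + 59·19 = −5·224 + 59·(1363 − 6·224) = 59·1363 − 359·224, i.e. 1363·59 + 224·(-359) = 1.
Times 4058: 1363·239422 + 224·(-1456822) = 4058, so (239422, -1456822) solves it.
Shifting by a multiple of (224, −1363) keeps it a solution: p = 239422 − 1068·224 = 190, q = -1456822 + 1068·1363 = -1138.
Indeed 1363·190 + 224·(-1138) = 258970 − 254912 = 4058.

p = 190, q = -1138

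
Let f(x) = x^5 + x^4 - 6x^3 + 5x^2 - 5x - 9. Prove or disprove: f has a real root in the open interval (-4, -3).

f(-4) = -293 and f(-3) = 51, which have opposite signs.
Since f is a polynomial it is continuous on [-4, -3].
By the Intermediate Value Theorem, f takes the value 0 somewhere in the open interval.

Yes, f has a root in the interval.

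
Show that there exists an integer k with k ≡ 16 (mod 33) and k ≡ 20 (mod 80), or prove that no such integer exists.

k = 2260

Since 33 and 80 share no common factor, CRT says the pair of congruences has a solution (unique mod 2640).
Any solution of the first congruence is k = 16 + 33t; substituting into the second, 33t ≡ 20 − 16 ≡ 4 (mod 80).
Since 33·17 = 561 = 7·80 + 1, the inverse of 33 mod 80 is 17.
Multiplying by 17: t ≡ 17·4 = 68 (mod 80).
With t = 68: k = 16 + 33·68 = 2260.
Verify: 2260 = 68·33 + 16 and 2260 = 28·80 + 20. ✓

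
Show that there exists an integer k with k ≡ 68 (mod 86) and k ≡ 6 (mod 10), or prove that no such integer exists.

k = 326

gcd(86, 10) = 2. A simultaneous solution exists iff 68 ≡ 6 (mod 2); here 68 mod 2 = 0 = 6 mod 2, so it does.
The integers ≡ 68 (mod 86) are 68, 154, 240, 326, …; their remainders mod 10 are 8, 4, 0, 6, so k = 326 is the first that is ≡ 6 (mod 10).
Check: 326 mod 86 = 68, 326 mod 10 = 6. ✓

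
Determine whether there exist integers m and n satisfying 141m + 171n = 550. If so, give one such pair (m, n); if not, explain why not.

Any value of 141m + 171n is a multiple of gcd(141, 171) = 3.
However 550 leaves remainder 1 on division by 3.
So the equation is unsolvable over ℤ.

No such integers exist.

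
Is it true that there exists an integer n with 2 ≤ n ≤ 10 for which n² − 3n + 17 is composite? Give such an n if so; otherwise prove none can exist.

n = 6

At n = 6: 6² − 3·6 + 17 = 35 = 5·7, which is composite.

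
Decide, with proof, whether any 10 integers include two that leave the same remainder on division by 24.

Consider the 10 integers 60, 61, …, 69. They lie in distinct residue classes modulo 24, since 10 ≤ 24.
Hence this collection has no pair with equal remainders mod 24, disproving the claim.

No; for instance {60, 61, 62, 63, 64, 65, 66, 67, 68, 69} is a counterexample.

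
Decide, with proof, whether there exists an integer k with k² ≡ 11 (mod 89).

k = 79 works: 79² = 6241, and 6241 − 11 = 6230 = 70·89.

k = 79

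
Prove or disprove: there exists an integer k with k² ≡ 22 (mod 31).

Apply Euler's criterion with the prime 31: 22 is a quadratic residue iff 22^15 ≡ 1 (mod 31), and a non-residue iff it is ≡ −1.
Repeated squaring mod 31: 22^2 = 484 ≡ 19; 22^4 ≡ 19² = 361 ≡ 20; 22^8 ≡ 20² = 400 ≡ 28.
Since 15 = 8 + 4 + 2 + 1, 22^15 ≡ 28 · 20 · 19 · 22; multiplying out mod 31: 28·20 = 560 ≡ 2, then 2·19 = 38 ≡ 7, then 7·22 = 154 ≡ 30. Thus 22^15 ≡ 30 ≡ −1 (mod 31).
By Euler's criterion 22 is a quadratic non-residue mod 31: no k satisfies k² ≡ 22 (mod 31).

No such integer exists.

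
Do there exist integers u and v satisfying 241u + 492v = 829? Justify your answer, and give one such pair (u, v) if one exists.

241 and 492 are coprime, so 241u + 492v ranges over all of ℤ.
Dividing repeatedly: 492 = 2·241 + 10, 241 = 24·10 + 1, 10 = 10·1 + 0.
Back-substituting, 1 = 241 − 24·10 = 241 − 24·(492 − 2·241) = −24·492 + 49·241; that is, 241·49 + 492·(-24) = 1.
Multiplying through by 829: u = 49·829 = 40621, v = (-24)·829 = -19896 is a solution.
Shifting by a multiple of (492, −241) keeps it a solution: u = 40621 − 82·492 = 277, v = -19896 + 82·241 = -134.
Indeed 241·277 + 492·(-134) = 66757 − 65928 = 829.

u = 277, v = -134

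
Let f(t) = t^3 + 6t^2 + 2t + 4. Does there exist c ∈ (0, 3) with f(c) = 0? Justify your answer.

The endpoint values f(0) = 4 and f(3) = 91 are both positive. Claim: f(t) > 0 for every t in (0, 3).
Every nonzero coefficient of f(t) = t^3 + 6t^2 + 2t + 4 is positive; for t > 0 each term then has that sign, and the constant term 4 is strictly positive.
Therefore f(t) > 0 throughout (0, 3), and f has no zero there.

No such root exists.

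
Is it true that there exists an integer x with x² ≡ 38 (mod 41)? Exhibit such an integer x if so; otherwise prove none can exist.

No, no such integer exists.

Apply Euler's criterion with the prime 41: 38 is a quadratic residue iff 38^20 ≡ 1 (mod 41), and a non-residue iff it is ≡ −1.
Squaring successively (mod 41): 38^2 = 1444 ≡ 9; 38^4 ≡ 9² = 81 ≡ 40; 38^8 ≡ 40² = 1600 ≡ 1; 38^16 ≡ 1² = 1 ≡ 1.
Since 20 = 16 + 4, 38^20 ≡ 1 · 40; multiplying out mod 41: 1·40 = 40 ≡ 40. Thus 38^20 ≡ 40 ≡ −1 (mod 41).
The value −1 means 38 is a non-residue modulo 41, so x² ≡ 38 (mod 41) is impossible.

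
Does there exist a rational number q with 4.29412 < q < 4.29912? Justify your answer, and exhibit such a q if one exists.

Look for a denominator N such that an integer falls strictly between N·4.29412 and N·4.29912. N = 27 works: 27·4.29412 = 115.94124 < 116 < 116.07624 = 27·4.29912.
So q = 116/27 works: it is a ratio of integers, and dividing 27·4.29412 < 116 < 27·4.29912 through by 27 gives 4.29412 < 116/27 < 4.29912.

q = 116/27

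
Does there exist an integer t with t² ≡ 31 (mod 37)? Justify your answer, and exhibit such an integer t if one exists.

37 is prime, so by Euler's criterion 31 is a square mod 37 iff 31^((37−1)/2) = 31^18 ≡ 1 (mod 37).
Repeated squaring mod 37: 31^2 = 961 ≡ 36; 31^4 ≡ 36² = 1296 ≡ 1; 31^8 ≡ 1² = 1 ≡ 1; 31^16 ≡ 1² = 1 ≡ 1.
Since 18 = 16 + 2, 31^18 ≡ 1 · 36; multiplying out mod 37: 1·36 = 36 ≡ 36. Thus 31^18 ≡ 36 ≡ −1 (mod 37).
The value −1 means 31 is a non-residue modulo 37, so t² ≡ 31 (mod 37) is impossible.

No, no such integer exists.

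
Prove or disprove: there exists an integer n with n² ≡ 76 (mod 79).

n = 47

Take n = 47. Then 47² = 2209 = 27·79 + 76, so 47² ≡ 76 (mod 79).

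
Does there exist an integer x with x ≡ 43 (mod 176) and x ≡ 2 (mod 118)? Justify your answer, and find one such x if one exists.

Reduce both congruences modulo 2, which divides 176 and 118: they say x ≡ 43 (mod 2) and x ≡ 2 (mod 2).
But 43 mod 2 = 1 while 2 mod 2 = 0, a contradiction.
So no integer satisfies both congruences.

No, no such integer exists.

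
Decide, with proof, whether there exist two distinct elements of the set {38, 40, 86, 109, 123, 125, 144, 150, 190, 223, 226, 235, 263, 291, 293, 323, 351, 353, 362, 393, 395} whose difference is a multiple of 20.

The pair (86, 226) works.

86 mod 20 = 6 and 226 mod 20 = 6, so 226 − 86 = 140 = 7·20.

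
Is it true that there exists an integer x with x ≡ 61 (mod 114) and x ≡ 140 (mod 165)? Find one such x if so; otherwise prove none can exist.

Both moduli are multiples of 3 = gcd(114, 165), so any solution would satisfy x ≡ 61 and x ≡ 140 modulo 3 simultaneously.
However 61 ≡ 1 and 140 ≡ 2 (mod 3), and 1 ≠ 2.
So no integer satisfies both congruences.

No, no such integer exists.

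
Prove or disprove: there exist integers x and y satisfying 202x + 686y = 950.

x = 93, y = -26

Every value of 202x + 686y is a multiple of gcd(202, 686) = 2; since 2 ∣ 950, solutions exist.
Dividing through by 2 reduces the equation to 101x + 343y = 475.
Run the Euclidean algorithm on 343 and 101: 343 = 3·101 + 40, 101 = 2·40 + 21, 40 = 1·21 + 19, 21 = 1·19 + 2, 19 = 9·2 + 1, 2 = 2·1 + 0.
Back-substituting, 1 = 19 − 9·2 = 19 − 9·(21 − 1·19) = −9·21 + 10·19 = −9·21 + 10·(40 − 1·21) = 10·40 − 19·21 = 10·40 − 19·(101 − 2·40) = −19·101 + 48·40 = −19·101 + 48·(343 − 3·101) = 48·343 − 163·101; that is, 101·(-163) + 343·48 = 1.
Multiplying through by 475: x = (-163)·475 = -77425, y = 48·475 = 22800 is a solution.
The general solution is x = -77425 + 343k, y = 22800 − 101k; taking k = 226 gives the smaller pair x = 93, y = -26.
Indeed 202·93 + 686·(-26) = 18786 − 17836 = 950.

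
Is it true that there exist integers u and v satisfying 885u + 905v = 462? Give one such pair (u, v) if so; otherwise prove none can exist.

No such integers exist.

gcd(885, 905) = 5, so every integer of the form 885u + 905v is a multiple of 5.
But 462 = 5·92 + 2, so 5 ∤ 462.
So the equation is unsolvable over ℤ.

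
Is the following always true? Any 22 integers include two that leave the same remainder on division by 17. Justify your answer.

True.

There are exactly 17 possible remainders on division by 17.
Placing 22 integers into 17 classes, some class receives at least two — say a and b.
That is, a and b leave the same remainder on division by 17, as claimed.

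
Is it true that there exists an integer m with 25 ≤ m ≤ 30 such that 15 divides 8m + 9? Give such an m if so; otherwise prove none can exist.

At m = 27 we get 8·27 + 9 = 225, and 225 = 15·15.

m = 27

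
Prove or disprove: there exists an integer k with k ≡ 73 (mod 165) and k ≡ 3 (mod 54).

There is no such integer.

Both moduli are multiples of 3 = gcd(165, 54), so any solution would satisfy k ≡ 73 and k ≡ 3 modulo 3 simultaneously.
However 73 ≡ 1 and 3 ≡ 0 (mod 3), and 1 ≠ 0.
So no integer satisfies both congruences.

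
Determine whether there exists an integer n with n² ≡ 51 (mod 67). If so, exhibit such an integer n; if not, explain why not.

67 is prime, so by Euler's criterion 51 is a square mod 67 iff 51^((67−1)/2) = 51^33 ≡ 1 (mod 67).
Squaring successively (mod 67): 51^2 = 2601 ≡ 55; 51^4 ≡ 55² = 3025 ≡ 10; 51^8 ≡ 10² = 100 ≡ 33; 51^16 ≡ 33² = 1089 ≡ 17; 51^32 ≡ 17² = 289 ≡ 21.
Since 33 = 32 + 1, 51^33 ≡ 21 · 51; multiplying out mod 67: 21·51 = 1071 ≡ 66. Thus 51^33 ≡ 66 ≡ −1 (mod 67).
The value −1 means 51 is a non-residue modulo 67, so n² ≡ 51 (mod 67) is impossible.

No such integer exists.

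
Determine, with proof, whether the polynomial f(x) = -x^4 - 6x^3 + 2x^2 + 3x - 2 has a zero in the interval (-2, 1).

Such a root exists.

f(-2) = 32 and f(1) = -4, which have opposite signs.
As a polynomial, f is continuous on every closed interval.
By the Intermediate Value Theorem f must vanish at some point of (-2, 1).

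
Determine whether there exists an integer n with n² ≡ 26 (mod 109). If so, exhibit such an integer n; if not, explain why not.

Take n = 35. Then 35² = 1225 = 11·109 + 26, so 35² ≡ 26 (mod 109).

n = 35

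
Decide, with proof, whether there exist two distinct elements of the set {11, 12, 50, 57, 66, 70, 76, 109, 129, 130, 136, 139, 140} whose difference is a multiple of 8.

The pair (11, 139) works.

Reduce each element mod 8: 11↦3, 12↦4, 50↦2, 57↦1, 66↦2, 70↦6, 76↦4, 109↦5, 129↦1, 130↦2, 136↦0, 139↦3, 140↦4. The residue 3 repeats (at 11 and 139), and 139 − 11 = 128 = 16·8.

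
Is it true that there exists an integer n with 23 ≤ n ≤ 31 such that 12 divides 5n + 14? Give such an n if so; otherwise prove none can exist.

n = 26

For n = 23, 24, 25 the values 129, 134, 139 are not multiples of 12. n = 26 works, since 5·26 + 14 = 144 = 12·12.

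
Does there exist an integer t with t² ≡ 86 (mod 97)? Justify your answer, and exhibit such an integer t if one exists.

t = 38

Take t = 38. Then 38² = 1444 = 14·97 + 86, so 38² ≡ 86 (mod 97).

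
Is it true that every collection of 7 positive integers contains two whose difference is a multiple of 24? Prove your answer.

Take the 7 consecutive integers 7, 8, …, 13: their residues mod 24 are all distinct because 7 ≤ 24.
No two share a residue, so no pair has difference divisible by 24; the claim fails for this set.

No; for instance {7, 8, 9, 10, 11, 12, 13} is a counterexample.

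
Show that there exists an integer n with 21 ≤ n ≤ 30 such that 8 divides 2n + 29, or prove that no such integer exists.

At n = 21, 2·21 + 29 = 71 ≡ 7 (mod 8), and each step in n adds 2, giving residues 7, 1, 3, 5, 7, 1, 3, 5, 7, 1 for n = 21, 22, …, 30.
None is 0, so 8 never divides 2n + 29 on this range.

No, no such integer n in that range exists.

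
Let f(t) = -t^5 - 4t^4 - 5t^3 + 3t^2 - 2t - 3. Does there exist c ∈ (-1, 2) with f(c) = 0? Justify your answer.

Such a root exists.

f(-1) = 4 and f(2) = -131, which have opposite signs.
f is continuous everywhere (it is a polynomial), in particular on [-1, 2].
So by the Intermediate Value Theorem there is a c strictly between -1 and 2 with f(c) = 0.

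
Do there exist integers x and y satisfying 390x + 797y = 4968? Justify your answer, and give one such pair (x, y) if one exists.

x = 25, y = -6

390 and 797 are coprime, so 390x + 797y ranges over all of ℤ.
Run the Euclidean algorithm on 797 and 390: 797 = 2·390 + 17, 390 = 22·17 + 16, 17 = 1·16 + 1, 16 = 16·1 + 0.
Back-substituting, 1 = 17 − 1·16 = 17 − (390 − 22·17) = −390 + 23·17 = −390 + 23·(797 − 2·390) = 23·797 − 47·390; that is, 390·(-47) + 797·23 = 1.
Multiplying through by 4968: x = (-47)·4968 = -233496, y = 23·4968 = 114264 is a solution.
The general solution is x = -233496 + 797k, y = 114264 − 390k; taking k = 293 gives the smaller pair x = 25, y = -6.
Check: 390·25 + 797·(-6) = 9750 − 4782 = 4968. ✓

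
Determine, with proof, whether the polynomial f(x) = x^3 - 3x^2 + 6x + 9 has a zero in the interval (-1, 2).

Yes, f has a root in the interval.

f(-1) = -1 and f(2) = 17, which have opposite signs.
Since f is a polynomial it is continuous on [-1, 2].
By the Intermediate Value Theorem, f takes the value 0 somewhere in the open interval.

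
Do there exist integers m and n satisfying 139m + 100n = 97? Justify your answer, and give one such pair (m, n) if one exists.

m = 23, n = -31

139 and 100 are coprime, so 139m + 100n ranges over all of ℤ.
Euclidean algorithm: 139 = 1·100 + 39, 100 = 2·39 + 22, 39 = 1·22 + 17, 22 = 1·17 + 5, 17 = 3·5 + 2, 5 = 2·2 + 1, 2 = 2·1 + 0.
Back-substituting, 1 = 5 − 2·2 = 5 − 2·(17 − 3·5) = −2·17 + 7·5 = −2·17 + 7·(22 − 1·17) = 7·22 − 9·17 = 7·22 − 9·(39 − 1·22) = −9·39 + 16·22 = −9·39 + 16·(100 − 2·39) = 16·100 − 41·39 = 16·100 − 41·(139 − 1·100) = −41·139 + 57·100; that is, 139·(-41) + 100·57 = 1.
Scaling by 97 gives the particular solution (m, n) = (-3977, 5529).
The general solution is m = -3977 + 100k, n = 5529 − 139k; taking k = 40 gives the smaller pair m = 23, n = -31.
Check: 139·23 + 100·(-31) = 3197 − 3100 = 97. ✓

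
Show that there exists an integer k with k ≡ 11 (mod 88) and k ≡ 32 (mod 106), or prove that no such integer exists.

No, no such integer exists.

gcd(88, 106) = 2. If k ≡ 11 (mod 88) and k ≡ 32 (mod 106), then k ≡ 11 (mod 2) and k ≡ 32 (mod 2).
These are incompatible: 11 − 32 = -21 is not divisible by 2.
So no integer satisfies both congruences.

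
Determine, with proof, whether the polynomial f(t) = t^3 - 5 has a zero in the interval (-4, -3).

The endpoint values f(-4) = -69 and f(-3) = -32 are both negative. Claim: f(t) < 0 for every t in (-4, -3).
Substitute t = -3 − u, where 0 < u < 1 on the interval. Expanding, f(-3 − u) = -u^3 - 9u^2 - 27u - 32.
The nonzero coefficients here are all negative, so for u > 0 every term is negative (or zero), and the constant term -32 is strictly negative.
So f is strictly negative on (-4, -3); no root exists in the interval.

No.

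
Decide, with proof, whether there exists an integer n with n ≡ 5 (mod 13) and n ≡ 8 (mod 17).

n = 161

Since 13 and 17 share no common factor, CRT says the pair of congruences has a solution (unique mod 221).
Any solution of the first congruence is n = 5 + 13t; substituting into the second, 13t ≡ 8 − 5 ≡ 3 (mod 17).
Invert 13 mod 17 by the Euclidean algorithm: 17 = 1·13 + 4, 13 = 3·4 + 1, 4 = 4·1 + 0; back-substituting, 1 = 13 − 3·4 = 13 − 3·(17 − 1·13) = −3·17 + 4·13. Hence 13·4 ≡ 1, so 13⁻¹ ≡ 4 (mod 17).
Therefore t ≡ 4·3 = 12 (mod 17).
Taking t = 12 gives n = 5 + 13·12 = 161.
Verify: 161 = 12·13 + 5 and 161 = 9·17 + 8. ✓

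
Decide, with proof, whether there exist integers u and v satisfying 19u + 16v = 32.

19 and 16 are coprime, so 19u + 16v ranges over all of ℤ.
Euclidean algorithm: 19 = 1·16 + 3, 16 = 5·3 + 1, 3 = 3·1 + 0.
Back-substituting, 1 = 16 − 5·3 = 16 − 5·(19 − 1·16) = −5·19 + 6·16; that is, 19·(-5) + 16·6 = 1.
Times 32: 19·(-160) + 16·192 = 32, so (-160, 192) solves it.
Shifting by a multiple of (16, −19) keeps it a solution: u = -160 + 10·16 = 0, v = 192 − 10·19 = 2.
Indeed 19·0 + 16·2 = 0 + 32 = 32.

u = 0, v = 2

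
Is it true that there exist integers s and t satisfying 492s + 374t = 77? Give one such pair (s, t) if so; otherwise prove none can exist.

No such integers exist.

Any value of 492s + 374t is a multiple of gcd(492, 374) = 2.
However 77 leaves remainder 1 on division by 2.
Therefore 492s + 374t = 77 has no solution in integers.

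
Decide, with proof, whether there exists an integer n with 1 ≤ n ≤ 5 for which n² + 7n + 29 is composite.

The values for n = 1, 2, …, 5 are 37, 47, 59, 73, 89, and each of these is prime.
So no value in the range makes the expression composite.

No such integer n in that range exists.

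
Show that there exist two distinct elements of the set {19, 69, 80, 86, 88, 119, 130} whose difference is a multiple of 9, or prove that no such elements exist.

Two integers differ by a multiple of 9 exactly when they have the same residue mod 9. The residues are 19↦1, 69↦6, 80↦8, 86↦5, 88↦7, 119↦2, 130↦4.
These 7 residues are pairwise different, hence no difference of two elements is divisible by 9.

There is no such pair.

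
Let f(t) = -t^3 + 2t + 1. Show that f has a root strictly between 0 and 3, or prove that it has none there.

f(0) = 1 and f(3) = -20, which have opposite signs.
f is continuous everywhere (it is a polynomial), in particular on [0, 3].
By the Intermediate Value Theorem, f takes the value 0 somewhere in the open interval.

Yes, f has a root in the interval.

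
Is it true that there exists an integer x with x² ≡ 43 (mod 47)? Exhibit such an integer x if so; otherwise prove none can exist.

There is no such integer.

47 is prime, so by Euler's criterion 43 is a square mod 47 iff 43^((47−1)/2) = 43^23 ≡ 1 (mod 47).
Squaring successively (mod 47): 43^2 = 1849 ≡ 16; 43^4 ≡ 16² = 256 ≡ 21; 43^8 ≡ 21² = 441 ≡ 18; 43^16 ≡ 18² = 324 ≡ 42.
Since 23 = 16 + 4 + 2 + 1, 43^23 ≡ 42 · 21 · 16 · 43; multiplying out mod 47: 42·21 = 882 ≡ 36, then 36·16 = 576 ≡ 12, then 12·43 = 516 ≡ 46. Thus 43^23 ≡ 46 ≡ −1 (mod 47).
By Euler's criterion 43 is a quadratic non-residue mod 47: no x satisfies x² ≡ 43 (mod 47).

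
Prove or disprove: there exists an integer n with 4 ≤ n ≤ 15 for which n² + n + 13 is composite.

n = 11

At n = 11: 11² + 11 + 13 = 145 = 5·29, which is composite.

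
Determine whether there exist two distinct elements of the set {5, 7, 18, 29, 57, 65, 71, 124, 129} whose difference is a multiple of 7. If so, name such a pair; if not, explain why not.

Reduce each element mod 7: 5↦5, 7↦0, 18↦4, 29↦1, 57↦1, 65↦2, 71↦1, 124↦5, 129↦3. The residue 5 repeats (at 5 and 124), and 124 − 5 = 119 = 17·7.

5 and 124 are such a pair.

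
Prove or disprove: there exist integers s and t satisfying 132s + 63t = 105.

s = 7, t = -13

Every value of 132s + 63t is a multiple of gcd(132, 63) = 3; since 3 ∣ 105, solutions exist.
Dividing through by 3 reduces the equation to 44s + 21t = 35.
Euclidean algorithm: 44 = 2·21 + 2, 21 = 10·2 + 1, 2 = 2·1 + 0.
Unwinding: 1 = 21 − 10·2 = 21 − 10·(44 − 2·21) = −10·44 + 21·21, i.e. 44·(-10) + 21·21 = 1.
Multiplying through by 35: s = (-10)·35 = -350, t = 21·35 = 735 is a solution.
The general solution is s = -350 + 21k, t = 735 − 44k; taking k = 17 gives the smaller pair s = 7, t = -13.
Check: 132·7 + 63·(-13) = 924 − 819 = 105. ✓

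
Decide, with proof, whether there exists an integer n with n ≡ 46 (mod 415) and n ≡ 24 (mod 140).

There is no such integer.

Both moduli are multiples of 5 = gcd(415, 140), so any solution would satisfy n ≡ 46 and n ≡ 24 modulo 5 simultaneously.
However 46 ≡ 1 and 24 ≡ 4 (mod 5), and 1 ≠ 4.
Hence the system has no solution.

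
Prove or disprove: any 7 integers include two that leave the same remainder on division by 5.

Yes, this is always true.

Partition the integers by their residue mod 5; there are 5 classes.
With 7 integers and only 5 classes, the pigeonhole principle forces two of them, say a and b, into the same class.
So a and b have equal remainders mod 5, which is exactly what was to be shown.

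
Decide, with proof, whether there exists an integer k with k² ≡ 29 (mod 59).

Take k = 18. Then 18² = 324 = 5·59 + 29, so 18² ≡ 29 (mod 59).

k = 18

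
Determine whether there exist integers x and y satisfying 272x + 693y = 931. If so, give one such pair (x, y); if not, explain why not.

Since gcd(272, 693) = 1, every integer is an integer combination of 272 and 693.
Run the Euclidean algorithm on 693 and 272: 693 = 2·272 + 149, 272 = 1·149 + 123, 149 = 1·123 + 26, 123 = 4·26 + 19, 26 = 1·19 + 7, 19 = 2·7 + 5, 7 = 1·5 + 2, 5 = 2·2 + 1, 2 = 2·1 + 0.
Unwinding: 1 = 5 − 2·2 = 5 − 2·(7 − 1·5) = −2·7 + 3·5 = −2·7 + 3·(19 − 2·7) = 3·19 − 8·7 = 3·19 − 8·(26 − 1·19) = −8·26 + 11·19 = −8·26 + 11·(123 − 4·26) = 11·123 − 52·26 = 11·123 − 52·(149 − 1·123) = −52·149 + 63·123 = −52·149 + 63·(272 − 1·149) = 63·272 − 115·149 = 63·272 − 115·(693 − 2·272) = −115·693 + 293·272, i.e. 272·293 + 693·(-115) = 1.
Scaling by 931 gives the particular solution (x, y) = (272783, -107065).
Shifting by a multiple of (693, −272) keeps it a solution: x = 272783 − 393·693 = 434, y = -107065 + 393·272 = -169.
Indeed 272·434 + 693·(-169) = 118048 − 117117 = 931.

x = 434, y = -169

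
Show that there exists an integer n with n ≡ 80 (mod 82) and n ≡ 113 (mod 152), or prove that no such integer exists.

gcd(82, 152) = 2. If n ≡ 80 (mod 82) and n ≡ 113 (mod 152), then n ≡ 80 (mod 2) and n ≡ 113 (mod 2).
These are incompatible: 80 − 113 = -33 is not divisible by 2.
So no integer satisfies both congruences.

There is no such integer.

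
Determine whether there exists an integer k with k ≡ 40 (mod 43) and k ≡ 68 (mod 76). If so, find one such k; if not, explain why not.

k = 1588

gcd(43, 76) = 1, so the Chinese Remainder Theorem guarantees exactly one residue class mod 3268 satisfying both.
Any solution of the first congruence is k = 40 + 43t; substituting into the second, 43t ≡ 68 − 40 ≡ 28 (mod 76).
Since 43·23 = 989 = 13·76 + 1, the inverse of 43 mod 76 is 23.
Therefore t ≡ 23·28 = 644 ≡ 36 (mod 76).
Taking t = 36 gives k = 40 + 43·36 = 1588.
Check: 1588 mod 43 = 40, 1588 mod 76 = 68. ✓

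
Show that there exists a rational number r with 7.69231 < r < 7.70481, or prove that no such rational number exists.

Scale by 10: the interval becomes (76.92310, 77.04810), which contains the integer 77.
So r = 77/10 works: it is a ratio of integers, and dividing 10·7.69231 < 77 < 10·7.70481 through by 10 gives 7.69231 < 77/10 < 7.70481.

r = 77/10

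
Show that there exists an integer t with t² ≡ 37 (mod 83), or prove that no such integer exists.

t = 28

Take t = 28. Then 28² = 784 = 9·83 + 37, so 28² ≡ 37 (mod 83).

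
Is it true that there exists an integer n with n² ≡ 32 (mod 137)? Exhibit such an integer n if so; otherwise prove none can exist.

n = 124

n = 124 works: 124² = 15376, and 15376 − 32 = 15344 = 112·137.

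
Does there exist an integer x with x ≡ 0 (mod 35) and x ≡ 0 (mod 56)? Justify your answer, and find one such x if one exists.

gcd(35, 56) = 7. A simultaneous solution exists iff 0 ≡ 0 (mod 7); here 0 mod 7 = 0 = 0 mod 7, so it does.
The smallest candidate x = 0 works directly: 0 ≡ 0 (mod 56).
Verify: 0 = 0·35 + 0 and 0 = 0·56 + 0. ✓

x = 0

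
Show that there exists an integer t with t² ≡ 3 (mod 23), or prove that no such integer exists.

t = 7 works: 7² = 49, and 49 − 3 = 46 = 2·23.

t = 7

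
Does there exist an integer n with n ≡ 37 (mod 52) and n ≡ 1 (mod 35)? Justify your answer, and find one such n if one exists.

n = 141

The moduli 52 and 35 are coprime, so by the Chinese Remainder Theorem a unique solution modulo 1820 exists.
Write n = 37 + 52t and require 37 + 52t ≡ 1 (mod 35), i.e. 52t ≡ 34 (mod 35).
52 ≡ 17 (mod 35), so this reads 17t ≡ 34 (mod 35). To invert 17 modulo 35: 35 = 2·17 + 1, 17 = 17·1 + 0, and unwinding, 1 = 35 − 2·17. Thus 17⁻¹ ≡ -2 ≡ 33 (mod 35).
Multiplying by 33: t ≡ 33·34 = 1122 ≡ 2 (mod 35).
With t = 2: n = 37 + 52·2 = 141.
Indeed 141 ≡ 37 (mod 52) and 141 ≡ 1 (mod 35).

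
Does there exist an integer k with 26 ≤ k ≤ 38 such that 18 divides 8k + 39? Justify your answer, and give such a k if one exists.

The values of 8k + 39 for k = 26, 27, …, 38 are 247, 255, 263, 271, 279, 287, 295, 303, 311, 319, 327, 335, 343; reduced mod 18 these are 13, 3, 11, 1, 9, 17, 7, 15, 5, 13, 3, 11, 1.
Since 0 is absent from this list, 18 ∤ 8k + 39 for every k with 26 ≤ k ≤ 38.

No, no such integer k in that range exists.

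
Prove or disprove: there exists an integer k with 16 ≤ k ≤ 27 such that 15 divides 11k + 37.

No such integer k in that range exists.

At k = 16, 11·16 + 37 = 213 ≡ 3 (mod 15), and each step in k adds 11, giving residues 3, 14, 10, 6, 2, 13, 9, 5, 1, 12, 8, 4 for k = 16, 17, …, 27.
None is 0, so 15 never divides 11k + 37 on this range.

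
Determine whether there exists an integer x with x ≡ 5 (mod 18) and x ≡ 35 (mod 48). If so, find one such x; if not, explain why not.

x = 131

The moduli are not coprime: gcd(18, 48) = 6. Compatibility requires 6 ∣ (35 − 5) = 30, which holds, so solutions exist.
List candidates x ≡ 5 (mod 18): 5, 23, 41, 59, 77, 95, 113, 131. Modulo 48 these are 5, 23, 41, 11, 29, 47, 17, 35; 131 gives 35 as required.
Verify: 131 = 7·18 + 5 and 131 = 2·48 + 35. ✓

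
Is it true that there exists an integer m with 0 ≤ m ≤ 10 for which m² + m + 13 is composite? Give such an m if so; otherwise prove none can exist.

m = 7

At m = 7: 7² + 7 + 13 = 69 = 3·23, which is composite.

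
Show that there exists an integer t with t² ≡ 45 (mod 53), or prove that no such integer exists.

There is no such integer.

53 is prime, so by Euler's criterion 45 is a square mod 53 iff 45^((53−1)/2) = 45^26 ≡ 1 (mod 53).
Repeated squaring mod 53: 45^2 = 2025 ≡ 11; 45^4 ≡ 11² = 121 ≡ 15; 45^8 ≡ 15² = 225 ≡ 13; 45^16 ≡ 13² = 169 ≡ 10.
Since 26 = 16 + 8 + 2, 45^26 ≡ 10 · 13 · 11; multiplying out mod 53: 10·13 = 130 ≡ 24, then 24·11 = 264 ≡ 52. Thus 45^26 ≡ 52 ≡ −1 (mod 53).
By Euler's criterion 45 is a quadratic non-residue mod 53: no t satisfies t² ≡ 45 (mod 53).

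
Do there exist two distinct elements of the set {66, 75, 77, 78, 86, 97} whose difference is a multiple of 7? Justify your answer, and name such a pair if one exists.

Reduce each element modulo 7: 66↦3, 75↦5, 77↦0, 78↦1, 86↦2, 97↦6.
These 6 residues are pairwise different, hence no difference of two elements is divisible by 7.

No, no such pair exists.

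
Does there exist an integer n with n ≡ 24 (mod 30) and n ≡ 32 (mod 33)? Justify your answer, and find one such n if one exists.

gcd(30, 33) = 3. If n ≡ 24 (mod 30) and n ≡ 32 (mod 33), then n ≡ 24 (mod 3) and n ≡ 32 (mod 3).
But 24 mod 3 = 0 while 32 mod 3 = 2, a contradiction.
So no integer satisfies both congruences.

No such integer exists.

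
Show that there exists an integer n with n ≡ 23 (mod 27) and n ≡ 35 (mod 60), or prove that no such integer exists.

Here gcd(27, 60) = 3, and both 23 and 35 leave remainder 2 mod 3, so the system is consistent.
Put n = 23 + 27t, so we need 27t ≡ 12 (mod 60), equivalently (divide by 3) 9t ≡ 4 (mod 20).
Since 9·9 = 81 = 4·20 + 1, the inverse of 9 mod 20 is 9.
Therefore t ≡ 9·4 = 36 ≡ 16 (mod 20).
Then n = 23 + 27·16 = 455.
Check: 455 mod 27 = 23, 455 mod 60 = 35. ✓

n = 455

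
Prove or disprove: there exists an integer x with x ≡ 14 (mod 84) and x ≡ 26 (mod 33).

x = 686

The moduli are not coprime: gcd(84, 33) = 3. Compatibility requires 3 ∣ (26 − 14) = 12, which holds, so solutions exist.
Put x = 14 + 84t, so we need 84t ≡ 12 (mod 33), equivalently (divide by 3) 28t ≡ 4 (mod 11).
28 ≡ 6 (mod 11), so this reads 6t ≡ 4 (mod 11). To invert 6 modulo 11: 11 = 1·6 + 5, 6 = 1·5 + 1, 5 = 5·1 + 0, and unwinding, 1 = 6 − 1·5 = 6 − (11 − 1·6) = −11 + 2·6. Thus 6⁻¹ ≡ 2 (mod 11).
Multiplying by 2: t ≡ 2·4 = 8 (mod 11).
Then x = 14 + 84·8 = 686.
Indeed 686 ≡ 14 (mod 84) and 686 ≡ 26 (mod 33).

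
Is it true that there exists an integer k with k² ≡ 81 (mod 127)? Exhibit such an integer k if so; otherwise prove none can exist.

Take k = 118. Then 118² = 13924 = 109·127 + 81, so 118² ≡ 81 (mod 127).

k = 118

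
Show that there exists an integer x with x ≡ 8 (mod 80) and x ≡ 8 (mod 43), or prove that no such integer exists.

x = 8

gcd(80, 43) = 1, so the Chinese Remainder Theorem guarantees exactly one residue class mod 3440 satisfying both.
Write x = 8 + 80t and require 8 + 80t ≡ 8 (mod 43), i.e. 80t ≡ 0 (mod 43).
80 ≡ 37 (mod 43), so this reads 37t ≡ 0 (mod 43). t = 0 satisfies this.
Taking t = 0 gives x = 8 + 80·0 = 8.
Check: 8 mod 80 = 8, 8 mod 43 = 8. ✓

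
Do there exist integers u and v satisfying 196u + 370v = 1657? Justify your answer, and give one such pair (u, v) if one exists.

No, no such integers exist.

Any value of 196u + 370v is a multiple of gcd(196, 370) = 2.
But 1657 is not a multiple of 2 (it leaves remainder 1).
Therefore 196u + 370v = 1657 has no solution in integers.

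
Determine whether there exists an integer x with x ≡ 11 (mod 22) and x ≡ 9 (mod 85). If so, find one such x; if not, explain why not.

Since 22 and 85 share no common factor, CRT says the pair of congruences has a solution (unique mod 1870).
Any solution of the first congruence is x = 11 + 22t; substituting into the second, 22t ≡ 9 − 11 ≡ 83 (mod 85).
To invert 22 modulo 85: 85 = 3·22 + 19, 22 = 1·19 + 3, 19 = 6·3 + 1, 3 = 3·1 + 0, and unwinding, 1 = 19 − 6·3 = 19 − 6·(22 − 1·19) = −6·22 + 7·19 = −6·22 + 7·(85 − 3·22) = 7·85 − 27·22. Thus 22⁻¹ ≡ -27 ≡ 58 (mod 85).
Multiplying by 58: t ≡ 58·83 = 4814 ≡ 54 (mod 85).
Taking t = 54 gives x = 11 + 22·54 = 1199.
Check: 1199 mod 22 = 11, 1199 mod 85 = 9. ✓

x = 1199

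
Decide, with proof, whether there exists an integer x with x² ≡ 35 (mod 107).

x = 79

x = 79 works: 79² = 6241, and 6241 − 35 = 6206 = 58·107.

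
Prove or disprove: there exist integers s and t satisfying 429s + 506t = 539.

gcd(429, 506) = 11, and 11 divides 539, so integer solutions exist.
Dividing through by 11 reduces the equation to 39s + 46t = 49.
Dividing repeatedly: 46 = 1·39 + 7, 39 = 5·7 + 4, 7 = 1·4 + 3, 4 = 1·3 + 1, 3 = 3·1 + 0.
Unwinding: 1 = 4 − 1·3 = 4 − (7 − 1·4) = −7 + 2·4 = −7 + 2·(39 − 5·7) = 2·39 − 11·7 = 2·39 − 11·(46 − 1·39) = −11·46 + 13·39, i.e. 39·13 + 46·(-11) = 1.
Multiplying through by 49: s = 13·49 = 637, t = (-11)·49 = -539 is a solution.
The general solution is s = 637 + 46k, t = -539 − 39k; taking k = -13 gives the smaller pair s = 39, t = -32.
Check: 429·39 + 506·(-32) = 16731 − 16192 = 539. ✓

s = 39, t = -32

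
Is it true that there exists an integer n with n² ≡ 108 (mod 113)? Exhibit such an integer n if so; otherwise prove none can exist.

Apply Euler's criterion with the prime 113: 108 is a quadratic residue iff 108^56 ≡ 1 (mod 113), and a non-residue iff it is ≡ −1.
Squaring successively (mod 113): 108^2 = 11664 ≡ 25; 108^4 ≡ 25² = 625 ≡ 60; 108^8 ≡ 60² = 3600 ≡ 97; 108^16 ≡ 97² = 9409 ≡ 30; 108^32 ≡ 30² = 900 ≡ 109.
Since 56 = 32 + 16 + 8, 108^56 ≡ 109 · 30 · 97; multiplying out mod 113: 109·30 = 3270 ≡ 106, then 106·97 = 10282 ≡ 112. Thus 108^56 ≡ 112 ≡ −1 (mod 113).
By Euler's criterion 108 is a quadratic non-residue mod 113: no n satisfies n² ≡ 108 (mod 113).

No, no such integer exists.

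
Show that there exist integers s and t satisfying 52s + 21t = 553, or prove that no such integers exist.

s = 7, t = 9

Since gcd(52, 21) = 1, every integer is an integer combination of 52 and 21.
Euclidean algorithm: 52 = 2·21 + 10, 21 = 2·10 + 1, 10 = 10·1 + 0.
Working back up the chain: 1 = 21 − 2·10 = 21 − 2·(52 − 2·21) = −2·52 + 5·21. So 52·(-2) + 21·5 = 1.
Times 553: 52·(-1106) + 21·2765 = 553, so (-1106, 2765) solves it.
Shifting by a multiple of (21, −52) keeps it a solution: s = -1106 + 53·21 = 7, t = 2765 − 53·52 = 9.
Indeed 52·7 + 21·9 = 364 + 189 = 553.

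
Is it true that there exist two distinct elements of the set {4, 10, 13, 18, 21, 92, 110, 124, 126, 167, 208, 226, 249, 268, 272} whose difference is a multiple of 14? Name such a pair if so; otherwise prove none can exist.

The pair (4, 18) works.

4 mod 14 = 4 and 18 mod 14 = 4, so 18 − 4 = 14 = 1·14.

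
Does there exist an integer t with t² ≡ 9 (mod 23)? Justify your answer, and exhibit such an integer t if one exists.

t = 3

Take t = 3. Then 3² = 9, and since 0 ≤ 9 < 23 this is already reduced: 3² ≡ 9 (mod 23).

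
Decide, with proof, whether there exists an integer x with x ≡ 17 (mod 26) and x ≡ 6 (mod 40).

Both moduli are multiples of 2 = gcd(26, 40), so any solution would satisfy x ≡ 17 and x ≡ 6 modulo 2 simultaneously.
But 17 mod 2 = 1 while 6 mod 2 = 0, a contradiction.
Hence the system has no solution.

There is no such integer.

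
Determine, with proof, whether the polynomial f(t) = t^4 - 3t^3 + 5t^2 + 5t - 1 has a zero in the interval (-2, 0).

f(-2) = 49 and f(0) = -1, which have opposite signs.
f is continuous everywhere (it is a polynomial), in particular on [-2, 0].
By the Intermediate Value Theorem f must vanish at some point of (-2, 0).

Yes, f has a root in the interval.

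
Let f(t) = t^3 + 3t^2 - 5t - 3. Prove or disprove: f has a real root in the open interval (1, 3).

Yes, f has a root in the interval.

f(1) = -4 and f(3) = 36, which have opposite signs.
As a polynomial, f is continuous on every closed interval.
By the Intermediate Value Theorem, f takes the value 0 somewhere in the open interval.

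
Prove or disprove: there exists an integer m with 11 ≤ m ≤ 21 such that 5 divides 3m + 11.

m = 13

m = 13 works, since 3·13 + 11 = 50 = 10·5.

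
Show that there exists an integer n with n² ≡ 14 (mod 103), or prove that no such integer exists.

n = 80

n = 80 works: 80² = 6400, and 6400 − 14 = 6386 = 62·103.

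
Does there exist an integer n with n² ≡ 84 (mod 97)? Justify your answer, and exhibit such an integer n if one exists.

There is no such integer.

97 is prime, so by Euler's criterion 84 is a square mod 97 iff 84^((97−1)/2) = 84^48 ≡ 1 (mod 97).
Squaring successively (mod 97): 84^2 = 7056 ≡ 72; 84^4 ≡ 72² = 5184 ≡ 43; 84^8 ≡ 43² = 1849 ≡ 6; 84^16 ≡ 6² = 36 ≡ 36; 84^32 ≡ 36² = 1296 ≡ 35.
Since 48 = 32 + 16, 84^48 ≡ 35 · 36; multiplying out mod 97: 35·36 = 1260 ≡ 96. Thus 84^48 ≡ 96 ≡ −1 (mod 97).
By Euler's criterion 84 is a quadratic non-residue mod 97: no n satisfies n² ≡ 84 (mod 97).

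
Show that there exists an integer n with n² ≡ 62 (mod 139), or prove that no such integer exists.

There is no such integer.

139 is prime, so by Euler's criterion 62 is a square mod 139 iff 62^((139−1)/2) = 62^69 ≡ 1 (mod 139).
Repeated squaring mod 139: 62^2 = 3844 ≡ 91; 62^4 ≡ 91² = 8281 ≡ 80; 62^8 ≡ 80² = 6400 ≡ 6; 62^16 ≡ 6² = 36 ≡ 36; 62^32 ≡ 36² = 1296 ≡ 45; 62^64 ≡ 45² = 2025 ≡ 79.
Since 69 = 64 + 4 + 1, 62^69 ≡ 79 · 80 · 62; multiplying out mod 139: 79·80 = 6320 ≡ 65, then 65·62 = 4030 ≡ 138. Thus 62^69 ≡ 138 ≡ −1 (mod 139).
By Euler's criterion 62 is a quadratic non-residue mod 139: no n satisfies n² ≡ 62 (mod 139).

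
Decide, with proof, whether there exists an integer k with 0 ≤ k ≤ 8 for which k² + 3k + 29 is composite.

k = 1

At k = 1: 1² + 3·1 + 29 = 33 = 3·11, which is composite.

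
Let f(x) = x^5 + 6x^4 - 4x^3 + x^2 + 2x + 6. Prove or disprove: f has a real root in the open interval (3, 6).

f(3) = 642 and f(6) = 14742, both positive, so a sign-change argument is unavailable; we show f keeps this sign on the whole interval.
Substitute x = 3 + u, where 0 < u < 3 on the interval. Expanding, f(3 + u) = u^5 + 21u^4 + 158u^3 + 559u^2 + 953u + 642.
The nonzero coefficients here are all positive, so for u > 0 every term is positive (or zero), and the constant term 642 is strictly positive.
So f is strictly positive on (3, 6); no root exists in the interval.

No.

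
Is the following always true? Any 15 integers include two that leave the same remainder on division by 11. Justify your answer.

Each integer lies in one of the 11 residue classes modulo 11.
With 15 integers and only 11 classes, the pigeonhole principle forces two of them, say a and b, into the same class.
So a and b have equal remainders mod 11, which is exactly what was to be shown.

True.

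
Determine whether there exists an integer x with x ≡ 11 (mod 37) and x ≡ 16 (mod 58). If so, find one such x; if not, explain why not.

x = 2046

gcd(37, 58) = 1, so the Chinese Remainder Theorem guarantees exactly one residue class mod 2146 satisfying both.
Write x = 11 + 37t and require 11 + 37t ≡ 16 (mod 58), i.e. 37t ≡ 5 (mod 58).
Since 37·11 = 407 = 7·58 + 1, the inverse of 37 mod 58 is 11.
Multiplying by 11: t ≡ 11·5 = 55 (mod 58).
Taking t = 55 gives x = 11 + 37·55 = 2046.
Indeed 2046 ≡ 11 (mod 37) and 2046 ≡ 16 (mod 58).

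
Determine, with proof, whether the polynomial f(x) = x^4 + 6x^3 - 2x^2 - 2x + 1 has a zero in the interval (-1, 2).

Yes, f has a root in the interval.

f(-1) = -4 and f(2) = 53, which have opposite signs.
Since f is a polynomial it is continuous on [-1, 2].
By the Intermediate Value Theorem f must vanish at some point of (-1, 2).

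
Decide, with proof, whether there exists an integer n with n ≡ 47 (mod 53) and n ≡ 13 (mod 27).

The moduli 53 and 27 are coprime, so by the Chinese Remainder Theorem a unique solution modulo 1431 exists.
Write n = 47 + 53t and require 47 + 53t ≡ 13 (mod 27), i.e. 53t ≡ 20 (mod 27).
53 ≡ 26 (mod 27), so this reads 26t ≡ 20 (mod 27). Invert 26 mod 27 by the Euclidean algorithm: 27 = 1·26 + 1, 26 = 26·1 + 0; back-substituting, 1 = 27 − 1·26. Hence 26·(-1) ≡ 1, so 26⁻¹ ≡ -1 ≡ 26 (mod 27).
Multiplying by 26: t ≡ 26·20 = 520 ≡ 7 (mod 27).
With t = 7: n = 47 + 53·7 = 418.
Indeed 418 ≡ 47 (mod 53) and 418 ≡ 13 (mod 27).

n = 418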